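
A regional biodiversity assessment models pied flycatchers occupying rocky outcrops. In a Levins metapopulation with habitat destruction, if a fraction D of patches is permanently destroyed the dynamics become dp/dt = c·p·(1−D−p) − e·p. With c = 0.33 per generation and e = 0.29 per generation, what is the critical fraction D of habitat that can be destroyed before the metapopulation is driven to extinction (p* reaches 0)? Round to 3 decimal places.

The nontrivial equilibrium is p* = (1−D) − e/c; extinction occurs when this hits zero.
So D_crit = 1 − e/c = 1 − 0.29/0.33 = 1 − 0.8788 = 0.1212.
This equals the undisturbed p*, a classic result of Lande's extension.

0.121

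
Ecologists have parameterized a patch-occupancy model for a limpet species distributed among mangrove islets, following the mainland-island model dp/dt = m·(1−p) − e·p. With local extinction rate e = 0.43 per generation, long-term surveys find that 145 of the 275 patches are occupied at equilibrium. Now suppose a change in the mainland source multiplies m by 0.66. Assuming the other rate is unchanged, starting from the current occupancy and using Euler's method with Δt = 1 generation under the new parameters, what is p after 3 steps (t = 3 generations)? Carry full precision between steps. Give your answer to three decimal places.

0.426

Observed p* = 145/275 = 0.52727.
Balance m(1−p*) = e·p* gives m = e·p*/(1−p*) = 0.43×0.52727/0.47273 = 0.47962.
Starting from p₀ = 0.52727; update p ← p + (dp/dt)·Δt with the new parameters.
t = 1: p = 0.52727 + (-0.07709) = 0.45019
t = 2: p = 0.45019 + (-0.01954) = 0.43065
t = 3: p = 0.43065 + (-0.00495) = 0.42570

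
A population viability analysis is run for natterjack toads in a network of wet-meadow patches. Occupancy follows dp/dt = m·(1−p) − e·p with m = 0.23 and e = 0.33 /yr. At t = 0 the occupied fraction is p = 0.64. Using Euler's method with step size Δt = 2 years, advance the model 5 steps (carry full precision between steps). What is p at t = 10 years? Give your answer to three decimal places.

Update rule: p ← p + [m·(1−p) − e·p]·Δt with Δt = 2.
p: 0.64000 → 0.38320  (Δp = -0.25680)
p: 0.38320 → 0.41402  (Δp = +0.03082)
p: 0.41402 → 0.41032  (Δp = -0.00370)
p: 0.41032 → 0.41076  (Δp = +0.00044)
p: 0.41076 → 0.41071  (Δp = -0.00005)

0.411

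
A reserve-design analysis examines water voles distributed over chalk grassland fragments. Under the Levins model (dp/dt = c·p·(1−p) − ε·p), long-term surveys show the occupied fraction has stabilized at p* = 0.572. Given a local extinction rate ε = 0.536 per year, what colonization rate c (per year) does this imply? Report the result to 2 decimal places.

At equilibrium c(1−p*) = ε, so c = ε/(1−p*).
c = 0.536/(1 − 0.572) = 0.536/0.4280 = 1.2523.

1.25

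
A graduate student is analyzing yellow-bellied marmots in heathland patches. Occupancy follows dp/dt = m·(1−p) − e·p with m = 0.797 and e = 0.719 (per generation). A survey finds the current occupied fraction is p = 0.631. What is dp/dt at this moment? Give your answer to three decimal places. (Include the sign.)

-0.160

Colonization term: m·(1−p) = 0.797×0.3690 = 0.29409.
Extinction term: e·p = 0.45369.
dp/dt = 0.29409 − 0.45369 = -0.15960.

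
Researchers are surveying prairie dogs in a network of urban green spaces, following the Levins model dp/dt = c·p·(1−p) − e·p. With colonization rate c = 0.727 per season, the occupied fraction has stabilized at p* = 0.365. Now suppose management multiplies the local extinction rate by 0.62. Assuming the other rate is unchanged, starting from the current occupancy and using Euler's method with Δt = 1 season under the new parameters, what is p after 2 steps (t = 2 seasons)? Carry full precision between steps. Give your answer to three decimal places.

Balance c(1−p*) = e gives e = 0.727×(1 − 0.36500) = 0.46164.
Starting from p₀ = 0.36500; update p ← p + (dp/dt)·Δt with the new parameters.
t = 1: p = 0.36500 + (+0.06403) = 0.42903
t = 2: p = 0.42903 + (+0.05529) = 0.48432

0.484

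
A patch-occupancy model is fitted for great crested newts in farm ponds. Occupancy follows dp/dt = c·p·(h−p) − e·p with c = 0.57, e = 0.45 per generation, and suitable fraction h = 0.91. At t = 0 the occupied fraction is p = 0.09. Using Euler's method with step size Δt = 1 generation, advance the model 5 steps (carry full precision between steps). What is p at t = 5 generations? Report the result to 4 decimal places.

0.0973

Update rule: p ← p + [c·p·(h−p) − e·p]·Δt with Δt = 1.
p: 0.09000 → 0.09157  (Δp = +0.00157)
p: 0.09157 → 0.09308  (Δp = +0.00151)
p: 0.09308 → 0.09453  (Δp = +0.00146)
p: 0.09453 → 0.09593  (Δp = +0.00140)
p: 0.09593 → 0.09728  (Δp = +0.00134)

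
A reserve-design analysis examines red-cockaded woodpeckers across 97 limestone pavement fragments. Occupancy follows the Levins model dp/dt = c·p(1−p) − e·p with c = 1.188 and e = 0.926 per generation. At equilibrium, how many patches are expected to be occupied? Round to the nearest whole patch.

21

p* = 1 − e/c = 1 − 0.926/1.188 = 0.2205.
Expected occupied patches = N × p* = 97 × 0.2205 = 21.39 ≈ 21.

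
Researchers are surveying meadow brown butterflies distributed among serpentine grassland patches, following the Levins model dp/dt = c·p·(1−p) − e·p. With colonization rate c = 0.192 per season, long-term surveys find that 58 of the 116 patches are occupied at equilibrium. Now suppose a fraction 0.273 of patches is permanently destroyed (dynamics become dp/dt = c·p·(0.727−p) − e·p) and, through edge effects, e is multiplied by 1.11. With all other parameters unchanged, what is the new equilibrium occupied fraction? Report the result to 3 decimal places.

Observed p* = 58/116 = 0.50000.
Balance c(1−p*) = e gives e = 0.192×(1 − 0.50000) = 0.09600.
New p* = 0.727 − e/c = 0.727 − 0.10656/0.19200 = 0.17200.

0.172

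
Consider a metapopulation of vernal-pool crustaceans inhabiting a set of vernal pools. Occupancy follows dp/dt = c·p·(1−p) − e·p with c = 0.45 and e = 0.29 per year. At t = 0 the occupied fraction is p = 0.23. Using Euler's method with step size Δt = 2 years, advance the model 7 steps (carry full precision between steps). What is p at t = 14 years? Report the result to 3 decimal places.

Update rule: p ← p + [c·p·(1−p) − e·p]·Δt with Δt = 2.
p: 0.23000 → 0.25599  (Δp = +0.02599)
p: 0.25599 → 0.27893  (Δp = +0.02294)
p: 0.27893 → 0.29817  (Δp = +0.01924)
p: 0.29817 → 0.31357  (Δp = +0.01540)
p: 0.31357 → 0.32542  (Δp = +0.01185)
p: 0.32542 → 0.33424  (Δp = +0.00883)
p: 0.33424 → 0.34065  (Δp = +0.00641)

0.341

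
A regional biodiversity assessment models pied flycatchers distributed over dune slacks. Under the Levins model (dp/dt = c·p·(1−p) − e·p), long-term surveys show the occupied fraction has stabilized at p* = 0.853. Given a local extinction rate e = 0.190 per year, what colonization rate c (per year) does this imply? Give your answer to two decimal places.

At equilibrium c(1−p*) = e, so c = e/(1−p*).
c = 0.190/(1 − 0.853) = 0.190/0.1470 = 1.2925.

1.29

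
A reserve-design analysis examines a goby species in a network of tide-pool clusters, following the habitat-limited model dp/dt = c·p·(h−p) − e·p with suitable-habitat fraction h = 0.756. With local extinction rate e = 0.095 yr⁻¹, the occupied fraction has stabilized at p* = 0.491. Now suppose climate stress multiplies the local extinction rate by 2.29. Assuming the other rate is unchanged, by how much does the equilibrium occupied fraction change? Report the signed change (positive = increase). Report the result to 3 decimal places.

Balance c(h−p*) = e gives c = e/(0.756 − 0.49100) = 0.095/0.26500 = 0.35849.
New p* = 0.756 − e/c = 0.756 − 0.21755/0.35849 = 0.14915.
Δp* = 0.14915 − 0.49100 = -0.34185.

-0.342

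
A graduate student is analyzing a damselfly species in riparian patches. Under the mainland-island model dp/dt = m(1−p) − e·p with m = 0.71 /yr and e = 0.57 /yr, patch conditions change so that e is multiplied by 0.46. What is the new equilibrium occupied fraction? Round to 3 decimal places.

Before: p* = 0.71/(0.71+0.57) = 0.5547.
After: m = 0.71, e = 0.2622; p* = 0.71/0.9722 = 0.7303.

0.730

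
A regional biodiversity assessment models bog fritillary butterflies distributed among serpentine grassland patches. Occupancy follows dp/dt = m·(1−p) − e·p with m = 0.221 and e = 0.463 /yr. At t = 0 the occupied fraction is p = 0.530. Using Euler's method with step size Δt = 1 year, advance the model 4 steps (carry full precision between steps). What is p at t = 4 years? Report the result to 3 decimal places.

0.325

Update rule: p ← p + [m·(1−p) − e·p]·Δt with Δt = 1.
  1  |  dp/dt·Δt = -0.141520  |  p_1 = 0.388480
  2  |  dp/dt·Δt = -0.044720  |  p_2 = 0.343760
  3  |  dp/dt·Δt = -0.014132  |  p_3 = 0.329628
  4  |  dp/dt·Δt = -0.004466  |  p_4 = 0.325162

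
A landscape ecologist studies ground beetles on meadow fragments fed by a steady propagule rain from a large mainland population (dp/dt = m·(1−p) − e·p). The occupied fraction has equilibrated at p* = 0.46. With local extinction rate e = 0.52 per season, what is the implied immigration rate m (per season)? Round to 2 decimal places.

At equilibrium m(1−p*) = e·p*, so m = e·p*/(1−p*).
m = 0.52 × 0.46 / 0.5400 = 0.2392/0.5400 = 0.4430.

0.44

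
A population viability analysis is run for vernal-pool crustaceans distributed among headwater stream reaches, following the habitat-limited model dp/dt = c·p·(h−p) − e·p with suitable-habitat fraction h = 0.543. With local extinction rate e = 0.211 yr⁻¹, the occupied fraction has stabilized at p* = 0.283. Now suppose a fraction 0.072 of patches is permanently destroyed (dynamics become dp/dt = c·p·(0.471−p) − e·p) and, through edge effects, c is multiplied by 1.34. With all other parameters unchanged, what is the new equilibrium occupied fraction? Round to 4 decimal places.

0.2770

Balance c(h−p*) = e gives c = e/(0.543 − 0.28300) = 0.211/0.26000 = 0.81154.
New p* = 0.471 − e/c = 0.471 − 0.21100/1.08746 = 0.27697.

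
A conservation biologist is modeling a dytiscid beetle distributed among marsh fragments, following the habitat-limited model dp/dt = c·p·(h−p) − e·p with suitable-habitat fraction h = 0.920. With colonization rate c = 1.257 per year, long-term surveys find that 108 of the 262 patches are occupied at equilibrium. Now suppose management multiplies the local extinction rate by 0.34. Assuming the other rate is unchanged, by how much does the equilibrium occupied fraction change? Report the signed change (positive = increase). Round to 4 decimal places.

Observed p* = 108/262 = 0.41221.
Balance c(h−p*) = e gives e = 1.257×(0.92 − 0.41221) = 0.63829.
New p* = 0.92 − e/c = 0.92 − 0.21702/1.25700 = 0.74735.
Δp* = 0.74735 − 0.41221 = +0.33514.

0.3351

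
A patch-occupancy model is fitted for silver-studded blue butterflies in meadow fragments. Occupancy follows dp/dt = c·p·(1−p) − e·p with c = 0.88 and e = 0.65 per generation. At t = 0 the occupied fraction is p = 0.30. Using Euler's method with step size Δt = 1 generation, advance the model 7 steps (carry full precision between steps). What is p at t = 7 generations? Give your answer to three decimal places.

0.267

Update rule: p ← p + [c·p·(1−p) − e·p]·Δt with Δt = 1.
step 1: Δp = -0.01020, p = 0.28980
step 2: Δp = -0.00725, p = 0.28255
step 3: Δp = -0.00527, p = 0.27728
step 4: Δp = -0.00388, p = 0.27340
step 5: Δp = -0.00290, p = 0.27050
step 6: Δp = -0.00218, p = 0.26833
step 7: Δp = -0.00164, p = 0.26668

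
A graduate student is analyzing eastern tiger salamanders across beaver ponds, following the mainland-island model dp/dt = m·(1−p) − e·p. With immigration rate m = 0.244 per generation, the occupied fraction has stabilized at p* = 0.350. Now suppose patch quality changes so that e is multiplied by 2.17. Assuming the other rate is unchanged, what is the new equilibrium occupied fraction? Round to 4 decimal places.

0.1988

Balance m(1−p*) = e·p* gives e = m(1−p*)/p* = 0.244×0.65000/0.35000 = 0.45314.
New p* = m/(m+e) = 0.24400/(0.24400+0.98331) = 0.19881.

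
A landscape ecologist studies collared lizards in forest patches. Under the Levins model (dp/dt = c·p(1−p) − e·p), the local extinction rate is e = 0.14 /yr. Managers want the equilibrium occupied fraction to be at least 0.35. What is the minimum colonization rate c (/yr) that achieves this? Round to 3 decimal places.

0.215

p* = 1 − e/c ≥ 0.35 requires e/c ≤ 0.6500, i.e. c ≥ e/0.6500.
c_min = 0.14/0.6500 = 0.2154.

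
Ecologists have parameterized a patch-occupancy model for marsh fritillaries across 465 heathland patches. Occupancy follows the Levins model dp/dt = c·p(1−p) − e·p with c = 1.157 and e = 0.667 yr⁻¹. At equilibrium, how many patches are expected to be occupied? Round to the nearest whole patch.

p* = 1 − e/c = 1 − 0.667/1.157 = 0.4235.
Expected occupied patches = N × p* = 465 × 0.4235 = 196.93 ≈ 197.

197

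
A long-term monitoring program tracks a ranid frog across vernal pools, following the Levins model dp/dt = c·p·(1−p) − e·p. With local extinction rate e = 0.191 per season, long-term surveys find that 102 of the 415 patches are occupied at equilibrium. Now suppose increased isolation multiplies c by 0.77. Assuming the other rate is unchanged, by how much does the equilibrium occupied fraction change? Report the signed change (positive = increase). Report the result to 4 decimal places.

-0.2253

Observed p* = 102/415 = 0.24578.
Balance c(1−p*) = e gives c = e/(1 − 0.24578) = 0.191/0.75422 = 0.25324.
New p* = 1 − e/c = 1 − 0.19100/0.19499 = 0.02046.
Δp* = 0.02046 − 0.24578 = -0.22532.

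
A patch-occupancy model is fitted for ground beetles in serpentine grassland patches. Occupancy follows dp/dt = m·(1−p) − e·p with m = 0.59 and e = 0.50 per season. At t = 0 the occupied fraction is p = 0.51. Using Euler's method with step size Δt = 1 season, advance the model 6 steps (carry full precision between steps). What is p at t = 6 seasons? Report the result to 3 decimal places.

Update rule: p ← p + [m·(1−p) − e·p]·Δt with Δt = 1.
step 1: Δp = +0.03410, p = 0.54410
step 2: Δp = -0.00307, p = 0.54103
step 3: Δp = +0.00028, p = 0.54131
step 4: Δp = -0.00002, p = 0.54128
step 5: Δp = +0.00000, p = 0.54128
step 6: Δp = -0.00000, p = 0.54128

0.541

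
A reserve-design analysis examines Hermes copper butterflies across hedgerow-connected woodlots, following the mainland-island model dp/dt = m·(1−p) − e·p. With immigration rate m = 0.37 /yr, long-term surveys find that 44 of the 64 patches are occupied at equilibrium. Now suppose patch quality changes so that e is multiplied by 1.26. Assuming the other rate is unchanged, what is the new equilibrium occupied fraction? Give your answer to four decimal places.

0.6358

Observed p* = 44/64 = 0.68750.
Balance m(1−p*) = e·p* gives e = m(1−p*)/p* = 0.37×0.31250/0.68750 = 0.16818.
New p* = m/(m+e) = 0.37000/(0.37000+0.21191) = 0.63584.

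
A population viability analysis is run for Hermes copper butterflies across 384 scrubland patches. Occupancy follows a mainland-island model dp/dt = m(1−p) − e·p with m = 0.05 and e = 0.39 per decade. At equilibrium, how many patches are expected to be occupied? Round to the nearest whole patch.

p* = m/(m+e) = 0.05/0.4400 = 0.1136.
Expected occupied patches = N × p* = 384 × 0.1136 = 43.64 ≈ 44.

44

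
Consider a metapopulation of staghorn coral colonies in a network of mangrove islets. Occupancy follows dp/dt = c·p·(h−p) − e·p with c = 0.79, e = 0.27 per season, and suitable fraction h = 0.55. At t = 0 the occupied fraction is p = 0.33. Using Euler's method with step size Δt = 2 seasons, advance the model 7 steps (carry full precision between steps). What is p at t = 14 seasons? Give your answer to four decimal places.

Update rule: p ← p + [c·p·(h−p) − e·p]·Δt with Δt = 2.
t = 2: p = 0.33000 + (-0.06349) = 0.26651
t = 4: p = 0.26651 + (-0.02454) = 0.24197
t = 6: p = 0.24197 + (-0.01290) = 0.22907
t = 8: p = 0.22907 + (-0.00754) = 0.22153
t = 10: p = 0.22153 + (-0.00465) = 0.21687
t = 12: p = 0.21687 + (-0.00296) = 0.21391
t = 14: p = 0.21391 + (-0.00192) = 0.21199

0.2120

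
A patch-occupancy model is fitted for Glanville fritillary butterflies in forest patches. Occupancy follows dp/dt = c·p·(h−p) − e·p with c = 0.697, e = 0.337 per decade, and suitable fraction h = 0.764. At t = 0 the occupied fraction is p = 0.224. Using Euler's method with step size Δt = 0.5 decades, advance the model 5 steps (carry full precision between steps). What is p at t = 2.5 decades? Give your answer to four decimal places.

Update rule: p ← p + [c·p·(h−p) − e·p]·Δt with Δt = 0.5.
  1  |  dp/dt·Δt = +0.004411  |  p_1 = 0.228411
  2  |  dp/dt·Δt = +0.004146  |  p_2 = 0.232557
  3  |  dp/dt·Δt = +0.003886  |  p_3 = 0.236442
  4  |  dp/dt·Δt = +0.003630  |  p_4 = 0.240073
  5  |  dp/dt·Δt = +0.003382  |  p_5 = 0.243455

0.2435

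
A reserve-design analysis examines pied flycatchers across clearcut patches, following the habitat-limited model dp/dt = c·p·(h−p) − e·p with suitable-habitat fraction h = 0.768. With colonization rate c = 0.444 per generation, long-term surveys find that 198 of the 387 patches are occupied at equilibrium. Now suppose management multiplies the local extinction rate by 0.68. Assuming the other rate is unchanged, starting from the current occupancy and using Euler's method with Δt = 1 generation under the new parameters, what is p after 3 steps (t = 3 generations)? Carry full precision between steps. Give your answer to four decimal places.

Observed p* = 198/387 = 0.51163.
Balance c(h−p*) = e gives e = 0.444×(0.768 − 0.51163) = 0.11383.
Starting from p₀ = 0.51163; update p ← p + (dp/dt)·Δt with the new parameters.
step 1: Δp = +0.01864, p = 0.53026
step 2: Δp = +0.01493, p = 0.54519
step 3: Δp = +0.01173, p = 0.55693

0.5569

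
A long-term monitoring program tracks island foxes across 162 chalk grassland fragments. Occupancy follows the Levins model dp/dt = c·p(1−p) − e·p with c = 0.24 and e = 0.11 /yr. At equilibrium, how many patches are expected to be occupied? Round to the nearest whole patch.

88

p* = 1 − e/c = 1 − 0.11/0.24 = 0.5417.
Expected occupied patches = N × p* = 162 × 0.5417 = 87.75 ≈ 88.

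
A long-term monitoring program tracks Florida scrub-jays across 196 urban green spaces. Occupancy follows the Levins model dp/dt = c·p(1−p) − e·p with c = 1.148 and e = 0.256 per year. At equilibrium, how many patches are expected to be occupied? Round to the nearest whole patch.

152

p* = 1 − e/c = 1 − 0.256/1.148 = 0.7770.
Expected occupied patches = N × p* = 196 × 0.7770 = 152.29 ≈ 152.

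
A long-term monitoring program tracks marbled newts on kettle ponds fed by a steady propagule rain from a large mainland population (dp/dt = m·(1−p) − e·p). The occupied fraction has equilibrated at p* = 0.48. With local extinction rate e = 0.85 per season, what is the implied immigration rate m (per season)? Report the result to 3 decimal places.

At equilibrium m(1−p*) = e·p*, so m = e·p*/(1−p*).
m = 0.85 × 0.48 / 0.5200 = 0.4080/0.5200 = 0.7846.

0.785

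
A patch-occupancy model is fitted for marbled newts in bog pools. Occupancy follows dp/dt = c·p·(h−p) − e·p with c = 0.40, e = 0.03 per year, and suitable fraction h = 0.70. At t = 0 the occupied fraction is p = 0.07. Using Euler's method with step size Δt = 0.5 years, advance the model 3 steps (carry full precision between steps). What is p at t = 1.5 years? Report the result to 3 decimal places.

Update rule: p ← p + [c·p·(h−p) − e·p]·Δt with Δt = 0.5.
t = 0.5: p = 0.07000 + (+0.00777) = 0.07777
t = 1: p = 0.07777 + (+0.00851) = 0.08628
t = 1.5: p = 0.08628 + (+0.00930) = 0.09558

0.096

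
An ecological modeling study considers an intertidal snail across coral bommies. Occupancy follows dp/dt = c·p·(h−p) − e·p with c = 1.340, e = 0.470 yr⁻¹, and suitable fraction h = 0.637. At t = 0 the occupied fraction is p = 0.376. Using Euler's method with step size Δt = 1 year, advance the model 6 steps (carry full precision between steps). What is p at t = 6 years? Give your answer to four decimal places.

0.2894

Update rule: p ← p + [c·p·(h−p) − e·p]·Δt with Δt = 1.
step 1: Δp = -0.04522, p = 0.33078
step 2: Δp = -0.01974, p = 0.31105
step 3: Δp = -0.01033, p = 0.30071
step 4: Δp = -0.00583, p = 0.29489
step 5: Δp = -0.00341, p = 0.29147
step 6: Δp = -0.00204, p = 0.28944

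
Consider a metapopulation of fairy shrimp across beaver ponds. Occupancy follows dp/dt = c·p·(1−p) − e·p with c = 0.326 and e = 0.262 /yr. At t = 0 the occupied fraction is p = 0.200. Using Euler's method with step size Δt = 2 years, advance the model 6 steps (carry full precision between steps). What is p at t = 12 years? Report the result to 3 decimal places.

Update rule: p ← p + [c·p·(1−p) − e·p]·Δt with Δt = 2.
step 1: Δp = -0.00048, p = 0.19952
step 2: Δp = -0.00042, p = 0.19910
step 3: Δp = -0.00036, p = 0.19874
step 4: Δp = -0.00031, p = 0.19843
step 5: Δp = -0.00027, p = 0.19816
step 6: Δp = -0.00024, p = 0.19792

0.198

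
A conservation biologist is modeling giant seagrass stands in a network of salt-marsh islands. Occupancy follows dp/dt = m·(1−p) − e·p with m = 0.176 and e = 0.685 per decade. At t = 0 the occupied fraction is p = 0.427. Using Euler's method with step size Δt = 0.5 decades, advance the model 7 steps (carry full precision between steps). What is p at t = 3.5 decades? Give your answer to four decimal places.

Update rule: p ← p + [m·(1−p) − e·p]·Δt with Δt = 0.5.
  1  |  dp/dt·Δt = -0.095824  |  p_1 = 0.331176
  2  |  dp/dt·Δt = -0.054571  |  p_2 = 0.276605
  3  |  dp/dt·Δt = -0.031078  |  p_3 = 0.245527
  4  |  dp/dt·Δt = -0.017699  |  p_4 = 0.227827
  5  |  dp/dt·Δt = -0.010080  |  p_5 = 0.217748
  6  |  dp/dt·Δt = -0.005740  |  p_6 = 0.212007
  7  |  dp/dt·Δt = -0.003269  |  p_7 = 0.208738

0.2087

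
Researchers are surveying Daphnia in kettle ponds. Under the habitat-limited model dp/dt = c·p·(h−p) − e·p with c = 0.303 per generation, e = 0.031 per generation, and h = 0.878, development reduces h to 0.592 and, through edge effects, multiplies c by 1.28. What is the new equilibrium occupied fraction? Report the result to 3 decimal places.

0.512

Before: p* = h − e/c = 0.878 − 0.031/0.303 = 0.878 − 0.1023 = 0.7757.
After: c = 0.38784, e = 0.031, h = 0.592; p* = 0.592 − 0.031/0.38784 = 0.5121.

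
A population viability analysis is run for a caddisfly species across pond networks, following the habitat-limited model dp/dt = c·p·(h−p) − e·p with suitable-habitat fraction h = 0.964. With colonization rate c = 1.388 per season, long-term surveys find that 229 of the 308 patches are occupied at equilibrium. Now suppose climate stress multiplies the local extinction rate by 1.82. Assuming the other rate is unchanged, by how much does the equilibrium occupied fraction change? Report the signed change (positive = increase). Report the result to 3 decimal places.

Observed p* = 229/308 = 0.74351.
Balance c(h−p*) = e gives e = 1.388×(0.964 − 0.74351) = 0.30604.
New p* = 0.964 − e/c = 0.964 − 0.55699/1.38800 = 0.56271.
Δp* = 0.56271 − 0.74351 = -0.18080.

-0.181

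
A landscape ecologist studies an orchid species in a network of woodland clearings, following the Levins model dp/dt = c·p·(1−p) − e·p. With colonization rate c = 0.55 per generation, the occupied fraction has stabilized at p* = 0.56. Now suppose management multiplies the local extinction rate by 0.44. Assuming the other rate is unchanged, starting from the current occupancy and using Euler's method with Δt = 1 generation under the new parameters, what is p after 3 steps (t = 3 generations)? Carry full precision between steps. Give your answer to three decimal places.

Balance c(1−p*) = e gives e = 0.55×(1 − 0.56000) = 0.24200.
Starting from p₀ = 0.56000; update p ← p + (dp/dt)·Δt with the new parameters.
step 1: Δp = +0.07589, p = 0.63589
step 2: Δp = +0.05963, p = 0.69552
step 3: Δp = +0.04241, p = 0.73794

0.738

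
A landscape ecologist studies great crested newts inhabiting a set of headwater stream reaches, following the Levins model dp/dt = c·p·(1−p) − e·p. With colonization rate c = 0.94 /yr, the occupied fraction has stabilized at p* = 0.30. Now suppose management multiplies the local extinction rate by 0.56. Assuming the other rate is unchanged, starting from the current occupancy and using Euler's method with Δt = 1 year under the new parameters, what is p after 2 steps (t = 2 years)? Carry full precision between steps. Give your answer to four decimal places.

0.4673

Balance c(1−p*) = e gives e = 0.94×(1 − 0.30000) = 0.65800.
Starting from p₀ = 0.30000; update p ← p + (dp/dt)·Δt with the new parameters.
  1  |  dp/dt·Δt = +0.086856  |  p_1 = 0.386856
  2  |  dp/dt·Δt = +0.080418  |  p_2 = 0.467274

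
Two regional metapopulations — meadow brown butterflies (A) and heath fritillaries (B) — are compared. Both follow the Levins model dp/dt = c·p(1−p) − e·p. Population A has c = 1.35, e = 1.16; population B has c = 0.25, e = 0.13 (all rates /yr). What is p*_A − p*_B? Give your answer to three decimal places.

A: p*_A = 1 − 1.16/1.35 = 0.1407.
B: p*_B = 1 − 0.13/0.25 = 0.4800.
p*_A − p*_B = 0.1407 − 0.4800 = -0.3393.

-0.339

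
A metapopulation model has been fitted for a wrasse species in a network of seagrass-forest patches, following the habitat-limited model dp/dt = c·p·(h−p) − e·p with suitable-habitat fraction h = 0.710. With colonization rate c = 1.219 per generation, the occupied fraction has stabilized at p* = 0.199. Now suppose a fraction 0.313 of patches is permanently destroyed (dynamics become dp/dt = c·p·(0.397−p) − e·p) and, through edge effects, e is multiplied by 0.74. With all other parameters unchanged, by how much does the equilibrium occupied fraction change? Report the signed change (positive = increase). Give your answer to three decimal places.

Balance c(h−p*) = e gives e = 1.219×(0.71 − 0.19900) = 0.62291.
New p* = 0.397 − e/c = 0.397 − 0.46095/1.21900 = 0.01886.
Δp* = 0.01886 − 0.19900 = -0.18014.

-0.180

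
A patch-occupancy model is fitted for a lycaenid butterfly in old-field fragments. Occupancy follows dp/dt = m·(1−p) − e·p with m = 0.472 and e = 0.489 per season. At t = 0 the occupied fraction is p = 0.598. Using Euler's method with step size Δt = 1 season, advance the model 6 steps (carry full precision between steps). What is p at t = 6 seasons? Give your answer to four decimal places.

0.4912

Update rule: p ← p + [m·(1−p) − e·p]·Δt with Δt = 1.
t = 1: p = 0.59800 + (-0.10268) = 0.49532
t = 2: p = 0.49532 + (-0.00400) = 0.49132
t = 3: p = 0.49132 + (-0.00016) = 0.49116
t = 4: p = 0.49116 + (-0.00001) = 0.49116
t = 5: p = 0.49116 + (-0.00000) = 0.49116
t = 6: p = 0.49116 + (-0.00000) = 0.49116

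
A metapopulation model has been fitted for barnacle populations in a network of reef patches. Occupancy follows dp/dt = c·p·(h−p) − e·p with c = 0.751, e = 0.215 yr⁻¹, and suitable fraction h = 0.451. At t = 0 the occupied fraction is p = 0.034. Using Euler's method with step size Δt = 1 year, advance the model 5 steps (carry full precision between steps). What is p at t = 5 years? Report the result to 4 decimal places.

0.0530

Update rule: p ← p + [c·p·(h−p) − e·p]·Δt with Δt = 1.
p: 0.03400 → 0.03734  (Δp = +0.00334)
p: 0.03734 → 0.04091  (Δp = +0.00357)
p: 0.04091 → 0.04471  (Δp = +0.00380)
p: 0.04471 → 0.04874  (Δp = +0.00403)
p: 0.04874 → 0.05299  (Δp = +0.00425)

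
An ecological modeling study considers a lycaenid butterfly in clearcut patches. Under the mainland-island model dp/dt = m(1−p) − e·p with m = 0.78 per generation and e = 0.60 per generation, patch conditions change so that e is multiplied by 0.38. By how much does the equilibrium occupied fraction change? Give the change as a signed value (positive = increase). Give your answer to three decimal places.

Before: p* = 0.78/(0.78+0.60) = 0.5652.
After: m = 0.78, e = 0.228; p* = 0.78/1.0080 = 0.7738.
Δp* = 0.7738 − 0.5652 = +0.2086.

0.209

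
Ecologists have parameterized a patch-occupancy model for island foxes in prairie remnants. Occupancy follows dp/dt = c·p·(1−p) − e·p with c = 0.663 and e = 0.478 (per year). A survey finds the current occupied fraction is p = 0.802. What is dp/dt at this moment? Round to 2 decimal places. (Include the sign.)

-0.28

Colonization term: c·p·(1−p) = 0.663×0.802×0.1980 = 0.10528.
Extinction term: e·p = 0.38336.
dp/dt = 0.10528 − 0.38336 = -0.27807.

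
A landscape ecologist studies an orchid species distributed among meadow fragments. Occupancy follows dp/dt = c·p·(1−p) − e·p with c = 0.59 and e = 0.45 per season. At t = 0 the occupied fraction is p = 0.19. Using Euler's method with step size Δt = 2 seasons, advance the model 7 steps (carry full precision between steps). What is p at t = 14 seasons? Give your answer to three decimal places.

Update rule: p ← p + [c·p·(1−p) − e·p]·Δt with Δt = 2.
  1  |  dp/dt·Δt = +0.010602  |  p_1 = 0.200602
  2  |  dp/dt·Δt = +0.008684  |  p_2 = 0.209286
  3  |  dp/dt·Δt = +0.006915  |  p_3 = 0.216201
  4  |  dp/dt·Δt = +0.005380  |  p_4 = 0.221581
  5  |  dp/dt·Δt = +0.004107  |  p_5 = 0.225688
  6  |  dp/dt·Δt = +0.003089  |  p_6 = 0.228777
  7  |  dp/dt·Δt = +0.002298  |  p_7 = 0.231075

0.231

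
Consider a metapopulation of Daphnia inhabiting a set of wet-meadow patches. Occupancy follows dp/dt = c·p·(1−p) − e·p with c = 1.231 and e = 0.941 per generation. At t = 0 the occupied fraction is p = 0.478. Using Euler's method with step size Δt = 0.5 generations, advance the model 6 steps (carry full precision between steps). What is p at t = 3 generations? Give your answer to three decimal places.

Update rule: p ← p + [c·p·(1−p) − e·p]·Δt with Δt = 0.5.
  1  |  dp/dt·Δt = -0.071322  |  p_1 = 0.406678
  2  |  dp/dt·Δt = -0.042827  |  p_2 = 0.363851
  3  |  dp/dt·Δt = -0.028726  |  p_3 = 0.335125
  4  |  dp/dt·Δt = -0.020533  |  p_4 = 0.314592
  5  |  dp/dt·Δt = -0.015299  |  p_5 = 0.299293
  6  |  dp/dt·Δt = -0.011737  |  p_6 = 0.287556

0.288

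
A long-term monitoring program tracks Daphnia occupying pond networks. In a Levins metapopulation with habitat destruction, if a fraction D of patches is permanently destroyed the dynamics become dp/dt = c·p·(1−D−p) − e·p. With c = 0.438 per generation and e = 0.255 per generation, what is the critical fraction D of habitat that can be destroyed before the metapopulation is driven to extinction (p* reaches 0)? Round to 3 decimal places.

0.418

The nontrivial equilibrium is p* = (1−D) − e/c; extinction occurs when this hits zero.
So D_crit = 1 − e/c = 1 − 0.255/0.438 = 1 − 0.5822 = 0.4178.
Note this equals the original equilibrium occupancy — the Levins extinction-debt result.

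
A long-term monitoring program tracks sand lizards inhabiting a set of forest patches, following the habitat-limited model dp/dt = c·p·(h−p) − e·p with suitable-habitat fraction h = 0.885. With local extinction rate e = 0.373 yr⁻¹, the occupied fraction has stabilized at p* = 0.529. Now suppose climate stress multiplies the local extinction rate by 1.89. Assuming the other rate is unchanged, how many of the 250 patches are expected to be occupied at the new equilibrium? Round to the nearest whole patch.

Balance c(h−p*) = e gives c = e/(0.885 − 0.52900) = 0.373/0.35600 = 1.04775.
New p* = 0.885 − e/c = 0.885 − 0.70497/1.04775 = 0.21216.
Expected occupied = 250 × 0.21216 = 53.04 ≈ 53.

53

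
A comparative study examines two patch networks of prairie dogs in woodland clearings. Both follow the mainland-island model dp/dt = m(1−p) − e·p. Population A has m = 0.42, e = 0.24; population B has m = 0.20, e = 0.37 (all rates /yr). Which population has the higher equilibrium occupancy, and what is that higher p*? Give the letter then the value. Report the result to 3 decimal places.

A: p*_A = m/(m+e) = 0.42/0.6600 = 0.6364.
B: p*_B = 0.20/0.5700 = 0.3509.
A is higher at 0.6364.

A, 0.636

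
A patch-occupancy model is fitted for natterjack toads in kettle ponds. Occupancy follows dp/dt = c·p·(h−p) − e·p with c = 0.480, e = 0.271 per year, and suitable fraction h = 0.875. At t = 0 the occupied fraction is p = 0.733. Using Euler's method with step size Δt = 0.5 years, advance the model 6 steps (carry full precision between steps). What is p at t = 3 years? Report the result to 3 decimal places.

Update rule: p ← p + [c·p·(h−p) − e·p]·Δt with Δt = 0.5.
p: 0.73300 → 0.65866  (Δp = -0.07434)
p: 0.65866 → 0.60361  (Δp = -0.05505)
p: 0.60361 → 0.56114  (Δp = -0.04247)
p: 0.56114 → 0.52737  (Δp = -0.03376)
p: 0.52737 → 0.49991  (Δp = -0.02746)
p: 0.49991 → 0.47718  (Δp = -0.02274)

0.477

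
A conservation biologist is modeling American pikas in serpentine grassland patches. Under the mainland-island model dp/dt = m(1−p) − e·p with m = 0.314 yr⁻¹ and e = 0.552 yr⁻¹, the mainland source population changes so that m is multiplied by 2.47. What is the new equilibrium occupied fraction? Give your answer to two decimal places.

0.58

Before: p* = 0.314/(0.314+0.552) = 0.3626.
After: m = 0.77558, e = 0.552; p* = 0.77558/1.3276 = 0.5842.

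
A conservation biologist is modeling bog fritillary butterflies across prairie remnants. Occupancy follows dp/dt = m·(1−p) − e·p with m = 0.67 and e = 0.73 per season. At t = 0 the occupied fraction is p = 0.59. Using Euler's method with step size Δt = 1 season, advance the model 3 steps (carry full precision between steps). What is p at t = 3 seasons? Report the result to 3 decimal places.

Update rule: p ← p + [m·(1−p) − e·p]·Δt with Δt = 1.
t = 1: p = 0.59000 + (-0.15600) = 0.43400
t = 2: p = 0.43400 + (+0.06240) = 0.49640
t = 3: p = 0.49640 + (-0.02496) = 0.47144

0.471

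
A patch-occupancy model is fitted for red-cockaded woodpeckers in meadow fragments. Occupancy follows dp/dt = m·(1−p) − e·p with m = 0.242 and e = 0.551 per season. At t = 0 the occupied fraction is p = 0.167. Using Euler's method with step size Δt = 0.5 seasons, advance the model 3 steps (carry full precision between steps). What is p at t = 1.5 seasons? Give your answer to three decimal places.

Update rule: p ← p + [m·(1−p) − e·p]·Δt with Δt = 0.5.
  1  |  dp/dt·Δt = +0.054784  |  p_1 = 0.221784
  2  |  dp/dt·Δt = +0.033062  |  p_2 = 0.254847
  3  |  dp/dt·Δt = +0.019953  |  p_3 = 0.274800

0.275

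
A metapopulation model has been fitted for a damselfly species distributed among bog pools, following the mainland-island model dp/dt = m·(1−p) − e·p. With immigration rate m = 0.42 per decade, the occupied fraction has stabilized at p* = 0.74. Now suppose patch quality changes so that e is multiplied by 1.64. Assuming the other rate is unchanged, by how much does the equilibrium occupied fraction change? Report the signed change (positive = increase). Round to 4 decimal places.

Balance m(1−p*) = e·p* gives e = m(1−p*)/p* = 0.42×0.26000/0.74000 = 0.14757.
New p* = m/(m+e) = 0.42000/(0.42000+0.24201) = 0.63443.
Δp* = 0.63443 − 0.74000 = -0.10557.

-0.1056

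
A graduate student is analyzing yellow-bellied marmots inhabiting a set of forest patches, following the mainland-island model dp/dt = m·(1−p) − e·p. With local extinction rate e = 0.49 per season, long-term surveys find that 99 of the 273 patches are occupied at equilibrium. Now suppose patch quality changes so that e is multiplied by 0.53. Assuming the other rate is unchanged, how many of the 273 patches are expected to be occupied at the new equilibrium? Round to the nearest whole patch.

141

Observed p* = 99/273 = 0.36264.
Balance m(1−p*) = e·p* gives m = e·p*/(1−p*) = 0.49×0.36264/0.63736 = 0.27880.
New p* = m/(m+e) = 0.27880/(0.27880+0.25970) = 0.51773.
Expected occupied = 273 × 0.51773 = 141.34 ≈ 141.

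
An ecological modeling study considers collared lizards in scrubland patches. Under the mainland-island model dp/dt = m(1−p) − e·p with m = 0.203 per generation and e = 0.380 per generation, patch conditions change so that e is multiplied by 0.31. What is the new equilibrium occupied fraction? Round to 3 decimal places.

Before: p* = 0.203/(0.203+0.380) = 0.3482.
After: m = 0.203, e = 0.1178; p* = 0.203/0.3208 = 0.6328.

0.633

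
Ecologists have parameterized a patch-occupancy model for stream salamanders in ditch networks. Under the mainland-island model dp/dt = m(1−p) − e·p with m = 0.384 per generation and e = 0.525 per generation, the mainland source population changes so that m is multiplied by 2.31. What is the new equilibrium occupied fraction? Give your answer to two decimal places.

0.63

Before: p* = 0.384/(0.384+0.525) = 0.4224.
After: m = 0.88704, e = 0.525; p* = 0.88704/1.4120 = 0.6282.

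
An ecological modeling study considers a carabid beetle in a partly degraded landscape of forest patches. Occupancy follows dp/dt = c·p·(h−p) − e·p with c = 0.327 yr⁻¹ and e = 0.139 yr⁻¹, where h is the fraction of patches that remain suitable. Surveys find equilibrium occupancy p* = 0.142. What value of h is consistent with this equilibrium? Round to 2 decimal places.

At equilibrium c(h−p*) = e, so h = p* + e/c.
h = 0.142 + 0.139/0.327 = 0.142 + 0.4251 = 0.5671.

0.57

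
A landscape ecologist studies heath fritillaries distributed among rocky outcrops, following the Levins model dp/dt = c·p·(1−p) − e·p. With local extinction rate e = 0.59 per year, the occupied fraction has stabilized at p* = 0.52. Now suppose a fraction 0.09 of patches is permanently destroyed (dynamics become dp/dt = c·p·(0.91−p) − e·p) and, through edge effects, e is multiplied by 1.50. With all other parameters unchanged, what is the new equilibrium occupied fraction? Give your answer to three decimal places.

0.190

Balance c(1−p*) = e gives c = e/(1 − 0.52000) = 0.59/0.48000 = 1.22917.
New p* = 0.91 − e/c = 0.91 − 0.88500/1.22917 = 0.19000.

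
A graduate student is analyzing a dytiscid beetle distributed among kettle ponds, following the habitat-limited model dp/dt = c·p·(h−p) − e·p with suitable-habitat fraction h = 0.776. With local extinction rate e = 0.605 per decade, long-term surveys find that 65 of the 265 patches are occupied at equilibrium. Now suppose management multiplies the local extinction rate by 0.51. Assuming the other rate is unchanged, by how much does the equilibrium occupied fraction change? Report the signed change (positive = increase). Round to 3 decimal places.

Observed p* = 65/265 = 0.24528.
Balance c(h−p*) = e gives c = e/(0.776 − 0.24528) = 0.605/0.53072 = 1.13996.
New p* = 0.776 − e/c = 0.776 − 0.30855/1.13996 = 0.50533.
Δp* = 0.50533 − 0.24528 = +0.26005.

0.260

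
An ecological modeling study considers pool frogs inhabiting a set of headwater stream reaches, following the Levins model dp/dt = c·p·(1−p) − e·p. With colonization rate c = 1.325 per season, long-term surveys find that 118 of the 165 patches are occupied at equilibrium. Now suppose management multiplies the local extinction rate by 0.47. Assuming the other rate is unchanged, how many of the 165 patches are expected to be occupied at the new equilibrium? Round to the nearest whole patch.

143

Observed p* = 118/165 = 0.71515.
Balance c(1−p*) = e gives e = 1.325×(1 − 0.71515) = 0.37743.
New p* = 1 − e/c = 1 − 0.17739/1.32500 = 0.86612.
Expected occupied = 165 × 0.86612 = 142.91 ≈ 143.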